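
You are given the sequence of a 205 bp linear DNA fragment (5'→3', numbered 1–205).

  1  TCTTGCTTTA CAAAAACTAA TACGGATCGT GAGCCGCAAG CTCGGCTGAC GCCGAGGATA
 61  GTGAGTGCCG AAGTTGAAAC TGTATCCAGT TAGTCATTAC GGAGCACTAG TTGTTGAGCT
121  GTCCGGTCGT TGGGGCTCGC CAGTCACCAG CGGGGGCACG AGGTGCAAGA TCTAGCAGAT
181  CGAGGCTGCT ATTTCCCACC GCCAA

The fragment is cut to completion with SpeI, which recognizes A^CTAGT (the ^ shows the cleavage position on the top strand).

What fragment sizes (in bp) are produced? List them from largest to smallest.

The SpeI site (ACTAGT) starts at position 106.
SpeI cuts after the first base of each site, so after position 106.
Linear molecule, 1 cut → 2 fragments:
  1–106 → 106 bp
  107–205 → 99 bp
Sorted largest to smallest: 106, 99 bp.

106, 99 bp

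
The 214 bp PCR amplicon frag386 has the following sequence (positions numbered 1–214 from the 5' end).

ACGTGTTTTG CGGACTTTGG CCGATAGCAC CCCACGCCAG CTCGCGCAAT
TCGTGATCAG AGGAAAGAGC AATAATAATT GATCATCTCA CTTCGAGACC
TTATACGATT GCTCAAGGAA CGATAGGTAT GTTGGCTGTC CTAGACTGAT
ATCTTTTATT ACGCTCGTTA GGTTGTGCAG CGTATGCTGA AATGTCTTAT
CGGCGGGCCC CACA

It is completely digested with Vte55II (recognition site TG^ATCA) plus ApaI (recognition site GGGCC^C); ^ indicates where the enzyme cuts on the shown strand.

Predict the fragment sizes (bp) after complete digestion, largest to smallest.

128, 55, 26, 5 bp

Vte55II sites (TGATCA) start at positions 54, 80.
Vte55II cuts after base 2 of each site, so after positions 55, 81.
The ApaI site (GGGCCC) starts at position 205.
ApaI cuts after base 5 of each site (before the last base), so after position 209.
Combined cut positions: 55, 81, 209.
Linear molecule, 3 cuts → 4 fragments:
  1–55 → 55 bp
  56–81 → 26 bp
  82–209 → 128 bp
  210–214 → 5 bp
Sorted largest to smallest: 128, 55, 26, 5 bp.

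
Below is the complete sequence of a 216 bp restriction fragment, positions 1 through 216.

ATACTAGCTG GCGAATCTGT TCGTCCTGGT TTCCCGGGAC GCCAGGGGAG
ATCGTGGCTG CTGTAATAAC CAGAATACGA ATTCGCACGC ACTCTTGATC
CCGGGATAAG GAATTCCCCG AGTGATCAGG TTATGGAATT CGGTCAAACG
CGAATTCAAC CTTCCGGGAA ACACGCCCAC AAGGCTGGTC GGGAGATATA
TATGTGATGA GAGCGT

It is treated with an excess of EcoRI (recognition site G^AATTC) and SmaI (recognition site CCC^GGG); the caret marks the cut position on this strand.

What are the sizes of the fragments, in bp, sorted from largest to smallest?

64, 44, 35, 25, 23, 16, 9 bp

EcoRI sites (GAATTC) start at positions 79, 111, 136, 152.
EcoRI cuts after the first base of each site, so after positions 79, 111, 136, 152.
SmaI sites (CCCGGG) start at positions 33, 100.
SmaI cuts after base 3 of each site, so after positions 35, 102.
Combined cut positions: 35, 79, 102, 111, 136, 152.
Linear molecule, 6 cuts → 7 fragments:
  1–35 → 35 bp
  36–79 → 44 bp
  80–102 → 23 bp
  103–111 → 9 bp
  112–136 → 25 bp
  137–152 → 16 bp
  153–216 → 64 bp
Sorted largest to smallest: 64, 44, 35, 25, 23, 16, 9 bp.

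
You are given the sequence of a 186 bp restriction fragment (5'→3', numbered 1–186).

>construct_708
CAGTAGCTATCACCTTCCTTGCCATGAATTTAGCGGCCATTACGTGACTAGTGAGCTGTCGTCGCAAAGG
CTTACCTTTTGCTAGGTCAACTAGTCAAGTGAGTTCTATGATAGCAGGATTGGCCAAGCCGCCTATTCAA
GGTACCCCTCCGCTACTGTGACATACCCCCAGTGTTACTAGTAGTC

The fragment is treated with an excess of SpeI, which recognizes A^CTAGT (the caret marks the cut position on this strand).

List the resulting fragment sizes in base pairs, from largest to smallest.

87, 47, 43, 9 bp

SpeI sites (ACTAGT) start at positions 47, 90, 177.
SpeI cuts after the first base of each site, so after positions 47, 90, 177.
Linear molecule, 3 cuts → 4 fragments:
  1–47 → 47 bp
  48–90 → 43 bp
  91–177 → 87 bp
  178–186 → 9 bp
Sorted largest to smallest: 87, 47, 43, 9 bp.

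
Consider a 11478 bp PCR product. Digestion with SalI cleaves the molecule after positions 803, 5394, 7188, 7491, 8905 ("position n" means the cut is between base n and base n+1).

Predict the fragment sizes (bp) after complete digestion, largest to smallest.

Linear molecule, 5 cuts → 6 fragments:
  803 − 0 = 803 bp
  5394 − 803 = 4591 bp
  7188 − 5394 = 1794 bp
  7491 − 7188 = 303 bp
  8905 − 7491 = 1414 bp
  11478 − 8905 = 2573 bp
Sorted largest to smallest: 4591, 2573, 1794, 1414, 803, 303 bp.

4591, 2573, 1794, 1414, 803, 303 bp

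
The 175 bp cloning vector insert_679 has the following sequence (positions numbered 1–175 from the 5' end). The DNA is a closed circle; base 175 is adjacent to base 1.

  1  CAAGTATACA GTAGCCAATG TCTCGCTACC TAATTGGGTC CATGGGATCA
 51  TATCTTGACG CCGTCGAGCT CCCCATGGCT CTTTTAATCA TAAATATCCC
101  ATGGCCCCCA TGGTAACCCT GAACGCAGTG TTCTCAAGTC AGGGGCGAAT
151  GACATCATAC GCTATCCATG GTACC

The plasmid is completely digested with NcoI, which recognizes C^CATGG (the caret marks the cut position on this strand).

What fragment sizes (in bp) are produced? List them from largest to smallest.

58, 49, 33, 26, 9 bp

NcoI sites (CCATGG) start at positions 40, 73, 99, 108, 166.
NcoI cuts after the first base of each site, so after positions 40, 73, 99, 108, 166.
Circular molecule, 5 cuts → 5 fragments:
  41–73 → 33 bp
  74–99 → 26 bp
  100–108 → 9 bp
  109–166 → 58 bp
  167–175 then 1–40 → 9 + 40 = 49 bp
Sorted largest to smallest: 58, 49, 33, 26, 9 bp.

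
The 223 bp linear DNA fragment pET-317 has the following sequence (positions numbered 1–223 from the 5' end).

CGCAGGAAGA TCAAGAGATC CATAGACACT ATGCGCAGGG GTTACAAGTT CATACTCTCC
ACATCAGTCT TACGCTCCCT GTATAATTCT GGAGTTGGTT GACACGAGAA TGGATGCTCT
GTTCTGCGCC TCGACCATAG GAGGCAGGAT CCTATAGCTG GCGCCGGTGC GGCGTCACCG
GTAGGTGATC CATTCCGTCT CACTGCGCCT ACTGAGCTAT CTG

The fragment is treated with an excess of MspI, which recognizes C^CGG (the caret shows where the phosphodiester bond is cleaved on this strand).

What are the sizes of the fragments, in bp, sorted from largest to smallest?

164, 45, 14 bp

MspI sites (CCGG) start at positions 164, 178.
MspI cuts after the first base of each site, so after positions 164, 178.
Linear molecule, 2 cuts → 3 fragments:
  1–164 → 164 bp
  165–178 → 14 bp
  179–223 → 45 bp
Sorted largest to smallest: 164, 45, 14 bp.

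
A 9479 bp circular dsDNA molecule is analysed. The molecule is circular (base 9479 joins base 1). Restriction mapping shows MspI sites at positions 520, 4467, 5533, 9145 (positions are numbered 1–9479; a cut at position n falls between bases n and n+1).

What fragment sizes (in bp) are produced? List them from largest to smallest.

Circular molecule, 4 cuts → 4 fragments:
  4467 − 520 = 3947 bp
  5533 − 4467 = 1066 bp
  9145 − 5533 = 3612 bp
  wrap: 9479 − 9145 + 520 = 854 bp
Sorted largest to smallest: 3947, 3612, 1066, 854 bp.

3947, 3612, 1066, 854 bp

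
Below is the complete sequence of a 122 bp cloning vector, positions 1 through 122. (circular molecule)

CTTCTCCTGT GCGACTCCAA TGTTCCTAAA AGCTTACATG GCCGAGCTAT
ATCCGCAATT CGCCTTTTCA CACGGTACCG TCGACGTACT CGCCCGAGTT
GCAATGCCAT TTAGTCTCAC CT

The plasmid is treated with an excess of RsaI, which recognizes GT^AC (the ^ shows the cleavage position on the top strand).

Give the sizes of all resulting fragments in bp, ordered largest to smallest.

111, 11 bp

RsaI sites (GTAC) start at positions 75, 86.
RsaI cuts after base 2 of each site, so after positions 76, 87.
Circular molecule, 2 cuts → 2 fragments:
  77–87 → 11 bp
  88–122 then 1–76 → 35 + 76 = 111 bp
Sorted largest to smallest: 111, 11 bp.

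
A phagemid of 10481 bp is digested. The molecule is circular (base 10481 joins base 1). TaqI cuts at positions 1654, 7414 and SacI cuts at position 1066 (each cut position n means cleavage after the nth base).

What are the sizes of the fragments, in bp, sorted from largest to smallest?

Combined cut positions (sorted): 1066, 1654, 7414.
Circular molecule, 3 cuts → 3 fragments:
  1654 − 1066 = 588 bp
  7414 − 1654 = 5760 bp
  wrap: 10481 − 7414 + 1066 = 4133 bp
Sorted largest to smallest: 5760, 4133, 588 bp.

5760, 4133, 588 bp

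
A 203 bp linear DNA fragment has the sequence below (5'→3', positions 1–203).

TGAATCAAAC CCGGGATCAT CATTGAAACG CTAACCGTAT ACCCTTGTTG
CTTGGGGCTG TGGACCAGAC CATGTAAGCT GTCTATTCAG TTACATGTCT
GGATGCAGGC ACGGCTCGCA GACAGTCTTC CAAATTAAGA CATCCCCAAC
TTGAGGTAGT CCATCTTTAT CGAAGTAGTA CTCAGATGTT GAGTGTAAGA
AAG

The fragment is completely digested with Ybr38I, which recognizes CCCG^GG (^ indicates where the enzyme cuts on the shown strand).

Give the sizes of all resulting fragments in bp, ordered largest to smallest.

The Ybr38I site (CCCGGG) starts at position 10.
Ybr38I cuts after base 4 of each site, so after position 13.
Linear molecule, 1 cut → 2 fragments:
  1–13 → 13 bp
  14–203 → 190 bp
Sorted largest to smallest: 190, 13 bp.

190, 13 bp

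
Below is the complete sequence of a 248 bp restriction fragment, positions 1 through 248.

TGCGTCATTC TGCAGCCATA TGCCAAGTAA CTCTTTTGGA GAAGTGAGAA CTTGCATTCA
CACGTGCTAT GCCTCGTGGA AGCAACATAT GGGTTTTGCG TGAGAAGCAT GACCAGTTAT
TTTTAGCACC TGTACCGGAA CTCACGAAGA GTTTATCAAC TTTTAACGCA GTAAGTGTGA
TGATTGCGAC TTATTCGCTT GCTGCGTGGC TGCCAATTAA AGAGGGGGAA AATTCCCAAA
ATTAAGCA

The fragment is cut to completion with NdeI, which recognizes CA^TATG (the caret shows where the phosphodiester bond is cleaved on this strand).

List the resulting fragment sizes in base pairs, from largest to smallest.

161, 69, 18 bp

NdeI sites (CATATG) start at positions 17, 86.
NdeI cuts after base 2 of each site, so after positions 18, 87.
Linear molecule, 2 cuts → 3 fragments:
  1–18 → 18 bp
  19–87 → 69 bp
  88–248 → 161 bp
Sorted largest to smallest: 161, 69, 18 bp.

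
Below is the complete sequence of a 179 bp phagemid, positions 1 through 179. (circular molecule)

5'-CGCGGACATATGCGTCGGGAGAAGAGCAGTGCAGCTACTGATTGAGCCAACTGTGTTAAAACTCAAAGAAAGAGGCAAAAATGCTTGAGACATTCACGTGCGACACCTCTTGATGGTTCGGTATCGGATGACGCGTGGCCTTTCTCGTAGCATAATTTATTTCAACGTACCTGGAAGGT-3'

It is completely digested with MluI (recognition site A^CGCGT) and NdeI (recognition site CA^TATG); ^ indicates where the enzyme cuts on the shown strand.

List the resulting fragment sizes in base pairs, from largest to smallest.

123, 56 bp

The MluI site (ACGCGT) starts at position 131.
MluI cuts after the first base of each site, so after position 131.
The NdeI site (CATATG) starts at position 7.
NdeI cuts after base 2 of each site, so after position 8.
Combined cut positions: 8, 131.
Circular molecule, 2 cuts → 2 fragments:
  9–131 → 123 bp
  132–179 then 1–8 → 48 + 8 = 56 bp
Sorted largest to smallest: 123, 56 bp.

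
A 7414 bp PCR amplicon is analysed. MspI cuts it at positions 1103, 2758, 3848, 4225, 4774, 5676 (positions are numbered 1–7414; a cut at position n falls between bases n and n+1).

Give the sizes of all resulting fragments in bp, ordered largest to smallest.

Linear molecule, 6 cuts → 7 fragments:
  1103 − 0 = 1103 bp
  2758 − 1103 = 1655 bp
  3848 − 2758 = 1090 bp
  4225 − 3848 = 377 bp
  4774 − 4225 = 549 bp
  5676 − 4774 = 902 bp
  7414 − 5676 = 1738 bp
Sorted largest to smallest: 1738, 1655, 1103, 1090, 902, 549, 377 bp.

1738, 1655, 1103, 1090, 902, 549, 377 bp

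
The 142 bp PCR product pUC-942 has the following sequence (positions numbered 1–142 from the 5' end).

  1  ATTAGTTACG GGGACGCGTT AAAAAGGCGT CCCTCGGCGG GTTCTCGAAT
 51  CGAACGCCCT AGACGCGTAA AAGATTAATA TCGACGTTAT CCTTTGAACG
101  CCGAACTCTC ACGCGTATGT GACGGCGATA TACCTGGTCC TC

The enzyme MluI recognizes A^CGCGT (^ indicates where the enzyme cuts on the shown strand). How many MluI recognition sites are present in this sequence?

3

ACGCGT occurs starting at positions 14, 63, 111.
MluI cuts at 3 sites.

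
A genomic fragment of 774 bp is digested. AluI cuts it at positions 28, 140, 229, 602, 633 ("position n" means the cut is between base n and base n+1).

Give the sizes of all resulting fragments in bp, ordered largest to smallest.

Linear molecule, 5 cuts → 6 fragments:
  28 − 0 = 28 bp
  140 − 28 = 112 bp
  229 − 140 = 89 bp
  602 − 229 = 373 bp
  633 − 602 = 31 bp
  774 − 633 = 141 bp
Sorted largest to smallest: 373, 141, 112, 89, 31, 28 bp.

373, 141, 112, 89, 31, 28 bp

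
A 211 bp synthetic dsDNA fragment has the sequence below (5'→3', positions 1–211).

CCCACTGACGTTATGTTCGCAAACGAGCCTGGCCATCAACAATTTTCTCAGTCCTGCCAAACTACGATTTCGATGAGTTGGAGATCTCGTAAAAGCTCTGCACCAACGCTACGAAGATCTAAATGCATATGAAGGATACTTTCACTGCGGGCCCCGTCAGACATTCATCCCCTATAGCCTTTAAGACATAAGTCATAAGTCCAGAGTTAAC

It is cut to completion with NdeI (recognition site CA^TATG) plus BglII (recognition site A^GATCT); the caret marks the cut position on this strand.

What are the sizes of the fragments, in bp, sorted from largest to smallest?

84, 82, 33, 12 bp

The NdeI site (CATATG) starts at position 126.
NdeI cuts after base 2 of each site, so after position 127.
BglII sites (AGATCT) start at positions 82, 115.
BglII cuts after the first base of each site, so after positions 82, 115.
Combined cut positions: 82, 115, 127.
Linear molecule, 3 cuts → 4 fragments:
  1–82 → 82 bp
  83–115 → 33 bp
  116–127 → 12 bp
  128–211 → 84 bp
Sorted largest to smallest: 84, 82, 33, 12 bp.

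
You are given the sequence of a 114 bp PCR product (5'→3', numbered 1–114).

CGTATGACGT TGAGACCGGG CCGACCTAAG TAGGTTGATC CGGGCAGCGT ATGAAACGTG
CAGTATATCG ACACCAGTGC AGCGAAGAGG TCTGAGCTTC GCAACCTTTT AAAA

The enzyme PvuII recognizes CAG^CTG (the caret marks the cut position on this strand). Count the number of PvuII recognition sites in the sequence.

0

No occurrence of CAGCTG is present in the sequence.
PvuII does not cut: 0 sites.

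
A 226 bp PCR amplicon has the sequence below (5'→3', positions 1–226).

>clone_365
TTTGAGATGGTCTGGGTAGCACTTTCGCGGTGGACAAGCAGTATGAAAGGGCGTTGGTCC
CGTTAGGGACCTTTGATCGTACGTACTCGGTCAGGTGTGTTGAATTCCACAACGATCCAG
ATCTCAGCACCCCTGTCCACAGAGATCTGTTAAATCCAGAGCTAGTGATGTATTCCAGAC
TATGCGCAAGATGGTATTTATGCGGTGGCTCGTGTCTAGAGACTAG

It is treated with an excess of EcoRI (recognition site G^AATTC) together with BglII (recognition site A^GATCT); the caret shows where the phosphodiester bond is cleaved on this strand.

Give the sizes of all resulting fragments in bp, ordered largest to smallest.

The EcoRI site (GAATTC) starts at position 102.
EcoRI cuts after the first base of each site, so after position 102.
BglII sites (AGATCT) start at positions 119, 143.
BglII cuts after the first base of each site, so after positions 119, 143.
Combined cut positions: 102, 119, 143.
Linear molecule, 3 cuts → 4 fragments:
  1–102 → 102 bp
  103–119 → 17 bp
  120–143 → 24 bp
  144–226 → 83 bp
Sorted largest to smallest: 102, 83, 24, 17 bp.

102, 83, 24, 17 bp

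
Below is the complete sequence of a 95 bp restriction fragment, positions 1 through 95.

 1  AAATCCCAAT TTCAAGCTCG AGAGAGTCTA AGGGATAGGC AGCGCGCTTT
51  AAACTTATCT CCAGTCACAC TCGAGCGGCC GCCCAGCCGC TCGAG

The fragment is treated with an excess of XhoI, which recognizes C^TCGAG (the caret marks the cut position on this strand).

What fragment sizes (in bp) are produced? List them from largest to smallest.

53, 20, 17, 5 bp

XhoI sites (CTCGAG) start at positions 17, 70, 90.
XhoI cuts after the first base of each site, so after positions 17, 70, 90.
Linear molecule, 3 cuts → 4 fragments:
  1–17 → 17 bp
  18–70 → 53 bp
  71–90 → 20 bp
  91–95 → 5 bp
Sorted largest to smallest: 53, 20, 17, 5 bp.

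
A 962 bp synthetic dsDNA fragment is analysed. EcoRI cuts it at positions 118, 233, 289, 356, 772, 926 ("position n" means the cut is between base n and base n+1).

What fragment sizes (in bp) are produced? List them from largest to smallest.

Linear molecule, 6 cuts → 7 fragments:
  118 − 0 = 118 bp
  233 − 118 = 115 bp
  289 − 233 = 56 bp
  356 − 289 = 67 bp
  772 − 356 = 416 bp
  926 − 772 = 154 bp
  962 − 926 = 36 bp
Sorted largest to smallest: 416, 154, 118, 115, 67, 56, 36 bp.

416, 154, 118, 115, 67, 56, 36 bp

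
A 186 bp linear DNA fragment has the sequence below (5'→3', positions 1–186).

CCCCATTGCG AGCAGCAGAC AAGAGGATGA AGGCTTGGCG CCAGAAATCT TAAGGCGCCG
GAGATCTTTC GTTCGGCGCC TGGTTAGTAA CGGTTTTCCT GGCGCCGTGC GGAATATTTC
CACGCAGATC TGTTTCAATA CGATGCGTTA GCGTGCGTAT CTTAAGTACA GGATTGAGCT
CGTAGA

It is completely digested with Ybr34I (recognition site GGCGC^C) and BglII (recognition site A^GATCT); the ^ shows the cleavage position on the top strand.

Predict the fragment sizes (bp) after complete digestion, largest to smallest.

60, 41, 26, 21, 17, 17, 4 bp

Ybr34I sites (GGCGCC) start at positions 37, 54, 75, 101.
Ybr34I cuts after base 5 of each site (before the last base), so after positions 41, 58, 79, 105.
BglII sites (AGATCT) start at positions 62, 126.
BglII cuts after the first base of each site, so after positions 62, 126.
Combined cut positions: 41, 58, 62, 79, 105, 126.
Linear molecule, 6 cuts → 7 fragments:
  1–41 → 41 bp
  42–58 → 17 bp
  59–62 → 4 bp
  63–79 → 17 bp
  80–105 → 26 bp
  106–126 → 21 bp
  127–186 → 60 bp
Sorted largest to smallest: 60, 41, 26, 21, 17, 17, 4 bp.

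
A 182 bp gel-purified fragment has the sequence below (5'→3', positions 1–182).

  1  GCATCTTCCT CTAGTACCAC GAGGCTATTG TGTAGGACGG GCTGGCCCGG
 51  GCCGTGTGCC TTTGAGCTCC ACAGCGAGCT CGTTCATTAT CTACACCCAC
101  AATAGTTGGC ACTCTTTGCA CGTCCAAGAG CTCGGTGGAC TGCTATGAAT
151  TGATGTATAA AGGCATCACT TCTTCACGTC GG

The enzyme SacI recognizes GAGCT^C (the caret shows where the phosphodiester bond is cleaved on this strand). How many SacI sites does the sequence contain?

GAGCTC occurs starting at positions 64, 76, 128.
SacI cuts at 3 sites.

3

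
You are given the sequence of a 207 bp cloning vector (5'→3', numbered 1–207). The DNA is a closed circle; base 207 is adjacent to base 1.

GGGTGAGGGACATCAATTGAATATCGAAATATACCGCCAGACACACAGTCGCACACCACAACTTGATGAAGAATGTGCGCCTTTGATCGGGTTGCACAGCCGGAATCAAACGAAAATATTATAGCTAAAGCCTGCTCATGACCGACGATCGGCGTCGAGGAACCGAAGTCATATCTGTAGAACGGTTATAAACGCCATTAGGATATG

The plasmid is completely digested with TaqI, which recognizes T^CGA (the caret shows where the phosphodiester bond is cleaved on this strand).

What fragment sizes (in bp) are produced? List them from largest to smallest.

131, 76 bp

TaqI sites (TCGA) start at positions 24, 155.
TaqI cuts after the first base of each site, so after positions 24, 155.
Circular molecule, 2 cuts → 2 fragments:
  25–155 → 131 bp
  156–207 then 1–24 → 52 + 24 = 76 bp
Sorted largest to smallest: 131, 76 bp.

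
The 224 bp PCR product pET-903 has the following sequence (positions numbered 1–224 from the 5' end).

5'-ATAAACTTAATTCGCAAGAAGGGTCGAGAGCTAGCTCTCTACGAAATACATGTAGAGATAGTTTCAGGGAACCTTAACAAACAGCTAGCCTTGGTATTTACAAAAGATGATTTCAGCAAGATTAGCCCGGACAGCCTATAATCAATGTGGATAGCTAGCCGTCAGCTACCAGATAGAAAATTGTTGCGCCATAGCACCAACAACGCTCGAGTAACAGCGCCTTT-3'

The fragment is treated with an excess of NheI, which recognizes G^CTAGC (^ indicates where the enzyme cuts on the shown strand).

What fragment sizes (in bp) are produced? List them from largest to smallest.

70, 70, 54, 30 bp

NheI sites (GCTAGC) start at positions 30, 84, 154.
NheI cuts after the first base of each site, so after positions 30, 84, 154.
Linear molecule, 3 cuts → 4 fragments:
  1–30 → 30 bp
  31–84 → 54 bp
  85–154 → 70 bp
  155–224 → 70 bp
Sorted largest to smallest: 70, 70, 54, 30 bp.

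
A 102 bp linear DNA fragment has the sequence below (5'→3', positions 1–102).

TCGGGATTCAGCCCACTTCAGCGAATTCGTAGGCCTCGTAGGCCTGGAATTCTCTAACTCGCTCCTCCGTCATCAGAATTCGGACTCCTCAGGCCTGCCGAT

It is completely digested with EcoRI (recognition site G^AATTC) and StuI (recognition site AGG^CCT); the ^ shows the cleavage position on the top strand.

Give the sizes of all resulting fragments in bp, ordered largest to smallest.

EcoRI sites (GAATTC) start at positions 23, 47, 76.
EcoRI cuts after the first base of each site, so after positions 23, 47, 76.
StuI sites (AGGCCT) start at positions 31, 40, 91.
StuI cuts after base 3 of each site, so after positions 33, 42, 93.
Combined cut positions: 23, 33, 42, 47, 76, 93.
Linear molecule, 6 cuts → 7 fragments:
  1–23 → 23 bp
  24–33 → 10 bp
  34–42 → 9 bp
  43–47 → 5 bp
  48–76 → 29 bp
  77–93 → 17 bp
  94–102 → 9 bp
Sorted largest to smallest: 29, 23, 17, 10, 9, 9, 5 bp.

29, 23, 17, 10, 9, 9, 5 bp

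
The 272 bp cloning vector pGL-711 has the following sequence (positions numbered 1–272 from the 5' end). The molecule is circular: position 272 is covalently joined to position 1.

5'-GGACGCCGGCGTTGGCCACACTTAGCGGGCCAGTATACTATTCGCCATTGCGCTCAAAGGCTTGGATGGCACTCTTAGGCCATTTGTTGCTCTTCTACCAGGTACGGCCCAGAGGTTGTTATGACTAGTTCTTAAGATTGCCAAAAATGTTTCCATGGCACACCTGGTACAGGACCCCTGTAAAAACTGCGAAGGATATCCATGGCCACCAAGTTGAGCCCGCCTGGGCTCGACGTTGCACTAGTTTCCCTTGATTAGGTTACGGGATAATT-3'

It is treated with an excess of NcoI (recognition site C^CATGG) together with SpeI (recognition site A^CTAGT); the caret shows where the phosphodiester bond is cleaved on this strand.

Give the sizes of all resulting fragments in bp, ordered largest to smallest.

NcoI sites (CCATGG) start at positions 153, 200.
NcoI cuts after the first base of each site, so after positions 153, 200.
SpeI sites (ACTAGT) start at positions 124, 240.
SpeI cuts after the first base of each site, so after positions 124, 240.
Combined cut positions: 124, 153, 200, 240.
Circular molecule, 4 cuts → 4 fragments:
  125–153 → 29 bp
  154–200 → 47 bp
  201–240 → 40 bp
  241–272 then 1–124 → 32 + 124 = 156 bp
Sorted largest to smallest: 156, 47, 40, 29 bp.

156, 47, 40, 29 bp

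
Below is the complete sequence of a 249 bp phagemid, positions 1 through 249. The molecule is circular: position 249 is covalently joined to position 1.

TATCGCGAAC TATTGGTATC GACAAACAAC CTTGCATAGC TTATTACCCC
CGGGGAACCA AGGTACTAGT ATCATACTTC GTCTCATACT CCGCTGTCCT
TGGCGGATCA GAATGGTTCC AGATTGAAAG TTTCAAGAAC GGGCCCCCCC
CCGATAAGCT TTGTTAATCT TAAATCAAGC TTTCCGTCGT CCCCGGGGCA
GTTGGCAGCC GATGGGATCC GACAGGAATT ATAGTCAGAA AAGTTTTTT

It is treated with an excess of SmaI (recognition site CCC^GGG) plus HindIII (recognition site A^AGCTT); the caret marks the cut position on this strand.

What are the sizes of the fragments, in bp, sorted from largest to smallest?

106, 105, 21, 17 bp

SmaI sites (CCCGGG) start at positions 49, 192.
SmaI cuts after base 3 of each site, so after positions 51, 194.
HindIII sites (AAGCTT) start at positions 156, 177.
HindIII cuts after the first base of each site, so after positions 156, 177.
Combined cut positions: 51, 156, 177, 194.
Circular molecule, 4 cuts → 4 fragments:
  52–156 → 105 bp
  157–177 → 21 bp
  178–194 → 17 bp
  195–249 then 1–51 → 55 + 51 = 106 bp
Sorted largest to smallest: 106, 105, 21, 17 bp.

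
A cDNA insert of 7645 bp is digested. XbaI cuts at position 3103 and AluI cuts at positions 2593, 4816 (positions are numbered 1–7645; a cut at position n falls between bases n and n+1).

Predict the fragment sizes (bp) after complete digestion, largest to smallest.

Combined cut positions (sorted): 2593, 3103, 4816.
Linear molecule, 3 cuts → 4 fragments:
  2593 − 0 = 2593 bp
  3103 − 2593 = 510 bp
  4816 − 3103 = 1713 bp
  7645 − 4816 = 2829 bp
Sorted largest to smallest: 2829, 2593, 1713, 510 bp.

2829, 2593, 1713, 510 bp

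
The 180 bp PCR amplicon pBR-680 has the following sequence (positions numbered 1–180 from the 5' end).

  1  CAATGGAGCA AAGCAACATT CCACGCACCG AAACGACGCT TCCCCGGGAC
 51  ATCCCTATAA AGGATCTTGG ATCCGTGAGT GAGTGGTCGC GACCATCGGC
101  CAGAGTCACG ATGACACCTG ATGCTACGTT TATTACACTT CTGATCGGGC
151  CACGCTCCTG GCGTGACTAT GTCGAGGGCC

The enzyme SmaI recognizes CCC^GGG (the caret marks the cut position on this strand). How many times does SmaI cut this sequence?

1

CCCGGG occurs starting at position 43.
SmaI cuts at 1 site.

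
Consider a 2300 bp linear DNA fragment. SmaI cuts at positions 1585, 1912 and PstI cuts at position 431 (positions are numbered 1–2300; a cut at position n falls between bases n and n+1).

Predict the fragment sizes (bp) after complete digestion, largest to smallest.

1154, 431, 388, 327 bp

Combined cut positions (sorted): 431, 1585, 1912.
Linear molecule, 3 cuts → 4 fragments:
  431 − 0 = 431 bp
  1585 − 431 = 1154 bp
  1912 − 1585 = 327 bp
  2300 − 1912 = 388 bp
Sorted largest to smallest: 1154, 431, 388, 327 bp.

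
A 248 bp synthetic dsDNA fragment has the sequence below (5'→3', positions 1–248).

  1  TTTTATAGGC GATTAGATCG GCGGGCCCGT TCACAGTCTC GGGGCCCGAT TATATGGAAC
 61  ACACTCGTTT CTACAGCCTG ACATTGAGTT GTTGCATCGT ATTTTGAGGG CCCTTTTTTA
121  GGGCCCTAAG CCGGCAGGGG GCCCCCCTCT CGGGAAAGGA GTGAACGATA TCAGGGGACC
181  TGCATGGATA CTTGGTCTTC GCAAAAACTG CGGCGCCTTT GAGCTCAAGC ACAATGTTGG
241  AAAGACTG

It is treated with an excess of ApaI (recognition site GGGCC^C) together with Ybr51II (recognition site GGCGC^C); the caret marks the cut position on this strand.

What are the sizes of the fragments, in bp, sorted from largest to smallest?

ApaI sites (GGGCCC) start at positions 23, 42, 108, 121, 139.
ApaI cuts after base 5 of each site (before the last base), so after positions 27, 46, 112, 125, 143.
The Ybr51II site (GGCGCC) starts at position 212.
Ybr51II cuts after base 5 of each site (before the last base), so after position 216.
Combined cut positions: 27, 46, 112, 125, 143, 216.
Linear molecule, 6 cuts → 7 fragments:
  1–27 → 27 bp
  28–46 → 19 bp
  47–112 → 66 bp
  113–125 → 13 bp
  126–143 → 18 bp
  144–216 → 73 bp
  217–248 → 32 bp
Sorted largest to smallest: 73, 66, 32, 27, 19, 18, 13 bp.

73, 66, 32, 27, 19, 18, 13 bp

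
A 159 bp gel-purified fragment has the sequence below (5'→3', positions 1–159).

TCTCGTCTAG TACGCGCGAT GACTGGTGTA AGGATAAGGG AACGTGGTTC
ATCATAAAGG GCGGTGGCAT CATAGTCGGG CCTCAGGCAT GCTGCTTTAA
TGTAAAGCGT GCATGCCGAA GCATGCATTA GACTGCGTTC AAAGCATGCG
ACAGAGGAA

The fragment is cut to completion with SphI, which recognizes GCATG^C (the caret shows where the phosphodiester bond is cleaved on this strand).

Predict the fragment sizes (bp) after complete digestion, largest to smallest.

SphI sites (GCATGC) start at positions 87, 111, 121, 144.
SphI cuts after base 5 of each site (before the last base), so after positions 91, 115, 125, 148.
Linear molecule, 4 cuts → 5 fragments:
  1–91 → 91 bp
  92–115 → 24 bp
  116–125 → 10 bp
  126–148 → 23 bp
  149–159 → 11 bp
Sorted largest to smallest: 91, 24, 23, 11, 10 bp.

91, 24, 23, 11, 10 bp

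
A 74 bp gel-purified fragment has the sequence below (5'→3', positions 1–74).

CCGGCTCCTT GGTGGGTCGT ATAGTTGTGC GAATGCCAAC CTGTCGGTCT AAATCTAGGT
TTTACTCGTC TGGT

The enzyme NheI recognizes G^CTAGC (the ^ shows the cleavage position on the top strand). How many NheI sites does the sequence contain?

No occurrence of GCTAGC is present in the sequence.
NheI does not cut: 0 sites.

0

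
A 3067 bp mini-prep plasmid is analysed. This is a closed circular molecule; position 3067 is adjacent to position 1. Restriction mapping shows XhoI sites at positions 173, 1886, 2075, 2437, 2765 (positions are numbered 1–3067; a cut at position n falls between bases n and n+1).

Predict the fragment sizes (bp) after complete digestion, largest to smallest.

Circular molecule, 5 cuts → 5 fragments:
  1886 − 173 = 1713 bp
  2075 − 1886 = 189 bp
  2437 − 2075 = 362 bp
  2765 − 2437 = 328 bp
  wrap: 3067 − 2765 + 173 = 475 bp
Sorted largest to smallest: 1713, 475, 362, 328, 189 bp.

1713, 475, 362, 328, 189 bp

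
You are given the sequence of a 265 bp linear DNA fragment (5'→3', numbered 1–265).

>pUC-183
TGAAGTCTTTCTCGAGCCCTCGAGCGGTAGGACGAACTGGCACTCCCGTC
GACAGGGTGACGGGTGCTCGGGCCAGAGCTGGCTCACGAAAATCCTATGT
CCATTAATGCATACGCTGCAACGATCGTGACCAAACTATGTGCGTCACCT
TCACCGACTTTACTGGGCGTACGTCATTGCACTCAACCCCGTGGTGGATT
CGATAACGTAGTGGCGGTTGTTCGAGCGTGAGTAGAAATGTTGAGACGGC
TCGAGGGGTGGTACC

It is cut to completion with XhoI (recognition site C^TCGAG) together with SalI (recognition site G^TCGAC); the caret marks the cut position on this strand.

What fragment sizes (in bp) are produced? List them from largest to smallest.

202, 29, 15, 11, 8 bp

XhoI sites (CTCGAG) start at positions 11, 19, 250.
XhoI cuts after the first base of each site, so after positions 11, 19, 250.
The SalI site (GTCGAC) starts at position 48.
SalI cuts after the first base of each site, so after position 48.
Combined cut positions: 11, 19, 48, 250.
Linear molecule, 4 cuts → 5 fragments:
  1–11 → 11 bp
  12–19 → 8 bp
  20–48 → 29 bp
  49–250 → 202 bp
  251–265 → 15 bp
Sorted largest to smallest: 202, 29, 15, 11, 8 bp.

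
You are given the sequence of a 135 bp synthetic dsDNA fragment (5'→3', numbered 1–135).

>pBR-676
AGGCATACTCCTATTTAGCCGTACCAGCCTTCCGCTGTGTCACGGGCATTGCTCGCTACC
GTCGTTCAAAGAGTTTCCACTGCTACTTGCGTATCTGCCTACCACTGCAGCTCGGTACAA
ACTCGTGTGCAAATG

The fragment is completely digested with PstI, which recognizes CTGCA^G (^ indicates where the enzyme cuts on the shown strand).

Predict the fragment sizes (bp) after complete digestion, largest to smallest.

The PstI site (CTGCAG) starts at position 105.
PstI cuts after base 5 of each site (before the last base), so after position 109.
Linear molecule, 1 cut → 2 fragments:
  1–109 → 109 bp
  110–135 → 26 bp
Sorted largest to smallest: 109, 26 bp.

109, 26 bp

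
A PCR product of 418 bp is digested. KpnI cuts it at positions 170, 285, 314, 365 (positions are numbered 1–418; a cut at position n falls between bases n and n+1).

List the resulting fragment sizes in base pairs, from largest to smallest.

Linear molecule, 4 cuts → 5 fragments:
  170 − 0 = 170 bp
  285 − 170 = 115 bp
  314 − 285 = 29 bp
  365 − 314 = 51 bp
  418 − 365 = 53 bp
Sorted largest to smallest: 170, 115, 53, 51, 29 bp.

170, 115, 53, 51, 29 bp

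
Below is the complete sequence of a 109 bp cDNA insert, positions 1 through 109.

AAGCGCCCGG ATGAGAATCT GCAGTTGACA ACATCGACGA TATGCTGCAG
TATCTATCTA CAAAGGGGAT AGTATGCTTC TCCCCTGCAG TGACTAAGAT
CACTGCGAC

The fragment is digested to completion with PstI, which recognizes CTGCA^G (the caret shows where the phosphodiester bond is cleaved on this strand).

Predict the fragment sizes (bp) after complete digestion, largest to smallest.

40, 26, 23, 20 bp

PstI sites (CTGCAG) start at positions 19, 45, 85.
PstI cuts after base 5 of each site (before the last base), so after positions 23, 49, 89.
Linear molecule, 3 cuts → 4 fragments:
  1–23 → 23 bp
  24–49 → 26 bp
  50–89 → 40 bp
  90–109 → 20 bp
Sorted largest to smallest: 40, 26, 23, 20 bp.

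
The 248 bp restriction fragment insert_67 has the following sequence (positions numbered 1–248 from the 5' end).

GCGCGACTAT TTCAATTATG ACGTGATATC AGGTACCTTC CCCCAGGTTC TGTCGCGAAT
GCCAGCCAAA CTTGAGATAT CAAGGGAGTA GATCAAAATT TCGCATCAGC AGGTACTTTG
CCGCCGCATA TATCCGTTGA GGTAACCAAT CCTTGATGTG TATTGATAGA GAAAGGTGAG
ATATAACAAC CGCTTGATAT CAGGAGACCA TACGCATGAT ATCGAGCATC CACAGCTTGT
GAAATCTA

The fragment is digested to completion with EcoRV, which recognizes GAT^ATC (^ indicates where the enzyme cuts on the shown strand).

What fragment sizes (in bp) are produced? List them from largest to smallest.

EcoRV sites (GATATC) start at positions 25, 76, 196, 218.
EcoRV cuts after base 3 of each site, so after positions 27, 78, 198, 220.
Linear molecule, 4 cuts → 5 fragments:
  1–27 → 27 bp
  28–78 → 51 bp
  79–198 → 120 bp
  199–220 → 22 bp
  221–248 → 28 bp
Sorted largest to smallest: 120, 51, 28, 27, 22 bp.

120, 51, 28, 27, 22 bp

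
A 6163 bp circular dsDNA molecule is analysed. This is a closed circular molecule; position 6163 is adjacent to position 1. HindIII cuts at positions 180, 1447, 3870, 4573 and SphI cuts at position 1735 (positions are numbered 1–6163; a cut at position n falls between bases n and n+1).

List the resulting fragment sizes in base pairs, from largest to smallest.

2135, 1770, 1267, 703, 288 bp

Combined cut positions (sorted): 180, 1447, 1735, 3870, 4573.
Circular molecule, 5 cuts → 5 fragments:
  1447 − 180 = 1267 bp
  1735 − 1447 = 288 bp
  3870 − 1735 = 2135 bp
  4573 − 3870 = 703 bp
  wrap: 6163 − 4573 + 180 = 1770 bp
Sorted largest to smallest: 2135, 1770, 1267, 703, 288 bp.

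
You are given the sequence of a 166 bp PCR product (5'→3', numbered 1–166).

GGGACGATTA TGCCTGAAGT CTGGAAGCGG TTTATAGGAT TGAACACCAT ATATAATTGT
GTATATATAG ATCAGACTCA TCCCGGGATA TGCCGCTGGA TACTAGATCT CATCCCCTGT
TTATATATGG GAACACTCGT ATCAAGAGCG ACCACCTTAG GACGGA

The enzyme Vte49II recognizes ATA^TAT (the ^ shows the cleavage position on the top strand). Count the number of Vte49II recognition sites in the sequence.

3

ATATAT occurs starting at positions 49, 63, 123.
Vte49II cuts at 3 sites.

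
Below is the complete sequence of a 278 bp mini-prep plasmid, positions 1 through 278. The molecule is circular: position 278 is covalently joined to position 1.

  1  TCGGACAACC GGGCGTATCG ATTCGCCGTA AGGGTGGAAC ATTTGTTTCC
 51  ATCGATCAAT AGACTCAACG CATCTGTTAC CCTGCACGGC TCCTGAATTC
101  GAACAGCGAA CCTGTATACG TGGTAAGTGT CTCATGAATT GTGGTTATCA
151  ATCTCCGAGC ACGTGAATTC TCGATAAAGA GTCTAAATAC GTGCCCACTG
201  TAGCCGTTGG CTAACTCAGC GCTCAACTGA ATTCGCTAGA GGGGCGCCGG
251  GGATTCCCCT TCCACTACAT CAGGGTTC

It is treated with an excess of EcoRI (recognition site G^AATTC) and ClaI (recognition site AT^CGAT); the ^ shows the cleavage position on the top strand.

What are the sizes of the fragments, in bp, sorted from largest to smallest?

EcoRI sites (GAATTC) start at positions 95, 165, 229.
EcoRI cuts after the first base of each site, so after positions 95, 165, 229.
ClaI sites (ATCGAT) start at positions 17, 51.
ClaI cuts after base 2 of each site, so after positions 18, 52.
Combined cut positions: 18, 52, 95, 165, 229.
Circular molecule, 5 cuts → 5 fragments:
  19–52 → 34 bp
  53–95 → 43 bp
  96–165 → 70 bp
  166–229 → 64 bp
  230–278 then 1–18 → 49 + 18 = 67 bp
Sorted largest to smallest: 70, 67, 64, 43, 34 bp.

70, 67, 64, 43, 34 bp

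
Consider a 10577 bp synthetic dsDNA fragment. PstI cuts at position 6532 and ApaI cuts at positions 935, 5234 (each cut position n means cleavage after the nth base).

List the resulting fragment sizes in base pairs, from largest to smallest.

Combined cut positions (sorted): 935, 5234, 6532.
Linear molecule, 3 cuts → 4 fragments:
  935 − 0 = 935 bp
  5234 − 935 = 4299 bp
  6532 − 5234 = 1298 bp
  10577 − 6532 = 4045 bp
Sorted largest to smallest: 4299, 4045, 1298, 935 bp.

4299, 4045, 1298, 935 bp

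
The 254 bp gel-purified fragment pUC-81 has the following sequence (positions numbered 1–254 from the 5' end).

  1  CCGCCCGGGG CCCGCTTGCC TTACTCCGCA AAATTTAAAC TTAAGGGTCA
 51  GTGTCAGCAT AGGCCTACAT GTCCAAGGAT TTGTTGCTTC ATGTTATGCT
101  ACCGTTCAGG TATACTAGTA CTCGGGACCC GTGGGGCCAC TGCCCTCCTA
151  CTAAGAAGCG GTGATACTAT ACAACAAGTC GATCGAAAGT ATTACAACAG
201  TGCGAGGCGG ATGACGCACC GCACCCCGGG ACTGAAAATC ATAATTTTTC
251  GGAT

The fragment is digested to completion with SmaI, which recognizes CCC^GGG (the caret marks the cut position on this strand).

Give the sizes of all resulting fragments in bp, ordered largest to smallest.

221, 27, 6 bp

SmaI sites (CCCGGG) start at positions 4, 225.
SmaI cuts after base 3 of each site, so after positions 6, 227.
Linear molecule, 2 cuts → 3 fragments:
  1–6 → 6 bp
  7–227 → 221 bp
  228–254 → 27 bp
Sorted largest to smallest: 221, 27, 6 bp.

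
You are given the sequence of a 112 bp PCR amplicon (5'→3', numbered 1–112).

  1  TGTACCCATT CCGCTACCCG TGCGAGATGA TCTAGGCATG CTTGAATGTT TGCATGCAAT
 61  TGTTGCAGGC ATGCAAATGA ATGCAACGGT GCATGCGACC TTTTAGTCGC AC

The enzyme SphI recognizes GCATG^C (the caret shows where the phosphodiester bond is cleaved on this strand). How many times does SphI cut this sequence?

GCATGC occurs starting at positions 36, 52, 69, 91.
SphI cuts at 4 sites.

4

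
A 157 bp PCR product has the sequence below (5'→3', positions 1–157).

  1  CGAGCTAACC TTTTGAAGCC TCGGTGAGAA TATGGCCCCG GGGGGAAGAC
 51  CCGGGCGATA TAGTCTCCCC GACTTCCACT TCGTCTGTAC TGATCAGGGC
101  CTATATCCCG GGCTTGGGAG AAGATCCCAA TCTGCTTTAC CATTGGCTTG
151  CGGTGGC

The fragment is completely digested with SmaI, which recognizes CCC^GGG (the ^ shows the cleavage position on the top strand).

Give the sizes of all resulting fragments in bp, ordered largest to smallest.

SmaI sites (CCCGGG) start at positions 37, 50, 107.
SmaI cuts after base 3 of each site, so after positions 39, 52, 109.
Linear molecule, 3 cuts → 4 fragments:
  1–39 → 39 bp
  40–52 → 13 bp
  53–109 → 57 bp
  110–157 → 48 bp
Sorted largest to smallest: 57, 48, 39, 13 bp.

57, 48, 39, 13 bp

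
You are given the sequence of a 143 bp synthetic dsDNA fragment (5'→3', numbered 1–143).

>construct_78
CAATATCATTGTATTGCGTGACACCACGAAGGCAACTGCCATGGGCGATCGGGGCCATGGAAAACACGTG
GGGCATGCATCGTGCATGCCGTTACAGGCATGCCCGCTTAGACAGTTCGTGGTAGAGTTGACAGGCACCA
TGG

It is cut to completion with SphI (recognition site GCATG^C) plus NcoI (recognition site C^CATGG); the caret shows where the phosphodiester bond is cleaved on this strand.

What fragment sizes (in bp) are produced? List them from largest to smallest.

39, 36, 22, 16, 14, 11, 5 bp

SphI sites (GCATGC) start at positions 73, 84, 98.
SphI cuts after base 5 of each site (before the last base), so after positions 77, 88, 102.
NcoI sites (CCATGG) start at positions 39, 55, 138.
NcoI cuts after the first base of each site, so after positions 39, 55, 138.
Combined cut positions: 39, 55, 77, 88, 102, 138.
Linear molecule, 6 cuts → 7 fragments:
  1–39 → 39 bp
  40–55 → 16 bp
  56–77 → 22 bp
  78–88 → 11 bp
  89–102 → 14 bp
  103–138 → 36 bp
  139–143 → 5 bp
Sorted largest to smallest: 39, 36, 22, 16, 14, 11, 5 bp.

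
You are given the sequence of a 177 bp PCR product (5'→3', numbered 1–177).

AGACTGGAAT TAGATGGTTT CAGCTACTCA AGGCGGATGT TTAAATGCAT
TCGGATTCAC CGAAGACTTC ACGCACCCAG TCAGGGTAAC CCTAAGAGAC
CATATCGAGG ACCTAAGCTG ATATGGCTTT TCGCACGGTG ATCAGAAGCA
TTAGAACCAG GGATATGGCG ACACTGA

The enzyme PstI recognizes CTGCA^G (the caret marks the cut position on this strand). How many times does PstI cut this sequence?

No occurrence of CTGCAG is present in the sequence.
PstI does not cut: 0 sites.

0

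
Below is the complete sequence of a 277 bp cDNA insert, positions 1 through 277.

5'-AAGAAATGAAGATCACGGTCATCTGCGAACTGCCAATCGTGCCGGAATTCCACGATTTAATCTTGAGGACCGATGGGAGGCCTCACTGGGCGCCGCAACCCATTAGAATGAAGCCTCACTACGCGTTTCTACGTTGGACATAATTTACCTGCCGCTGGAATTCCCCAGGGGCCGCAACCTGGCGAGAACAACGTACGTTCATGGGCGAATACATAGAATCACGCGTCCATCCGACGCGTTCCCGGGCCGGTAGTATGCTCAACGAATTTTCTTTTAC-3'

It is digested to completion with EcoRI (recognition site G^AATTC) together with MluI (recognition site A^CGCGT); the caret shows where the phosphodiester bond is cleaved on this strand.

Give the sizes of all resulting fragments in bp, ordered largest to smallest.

EcoRI sites (GAATTC) start at positions 45, 158.
EcoRI cuts after the first base of each site, so after positions 45, 158.
MluI sites (ACGCGT) start at positions 121, 221, 234.
MluI cuts after the first base of each site, so after positions 121, 221, 234.
Combined cut positions: 45, 121, 158, 221, 234.
Linear molecule, 5 cuts → 6 fragments:
  1–45 → 45 bp
  46–121 → 76 bp
  122–158 → 37 bp
  159–221 → 63 bp
  222–234 → 13 bp
  235–277 → 43 bp
Sorted largest to smallest: 76, 63, 45, 43, 37, 13 bp.

76, 63, 45, 43, 37, 13 bp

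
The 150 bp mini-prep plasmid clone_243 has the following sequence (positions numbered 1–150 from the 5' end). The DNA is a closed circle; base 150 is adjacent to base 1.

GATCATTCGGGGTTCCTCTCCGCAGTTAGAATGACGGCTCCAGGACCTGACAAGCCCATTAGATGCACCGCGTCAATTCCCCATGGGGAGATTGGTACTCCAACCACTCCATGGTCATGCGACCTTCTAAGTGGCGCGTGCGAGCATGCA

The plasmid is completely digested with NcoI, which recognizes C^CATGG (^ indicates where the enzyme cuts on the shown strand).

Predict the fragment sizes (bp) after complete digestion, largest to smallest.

122, 28 bp

NcoI sites (CCATGG) start at positions 81, 109.
NcoI cuts after the first base of each site, so after positions 81, 109.
Circular molecule, 2 cuts → 2 fragments:
  82–109 → 28 bp
  110–150 then 1–81 → 41 + 81 = 122 bp
Sorted largest to smallest: 122, 28 bp.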